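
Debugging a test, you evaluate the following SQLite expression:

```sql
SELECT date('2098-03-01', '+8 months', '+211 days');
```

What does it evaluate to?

Adding +8 months to 2098-03-01 gives 2098-11-01.
Applying '+211 days' to 2098-11-01: counting 211 days forward gives 2099-05-31.

2099-05-31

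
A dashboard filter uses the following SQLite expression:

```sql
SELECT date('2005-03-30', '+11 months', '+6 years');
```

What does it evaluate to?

2012-03-02

Adding +11 months to 2005-03-30 targets 2006-02-30. February 2006 has only 28 days, so SQLite normalizes the 2-day overflow forward to 2006-03-02.
Adding +6 years to 2006-03-02 gives 2012-03-02.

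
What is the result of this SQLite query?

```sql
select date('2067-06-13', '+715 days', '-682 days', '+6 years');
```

2073-07-16

Applying '+715 days' to 2067-06-13: counting 715 days forward gives 2069-05-28.
Applying '-682 days' to 2069-05-28: counting 682 days back gives 2067-07-16.
Adding +6 years to 2067-07-16 gives 2073-07-16.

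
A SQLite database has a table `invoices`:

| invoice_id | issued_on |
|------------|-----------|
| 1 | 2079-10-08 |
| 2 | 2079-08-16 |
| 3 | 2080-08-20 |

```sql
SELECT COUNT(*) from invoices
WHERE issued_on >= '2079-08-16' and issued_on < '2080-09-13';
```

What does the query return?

Rows in [2079-08-16, 2080-09-13): 2079-10-08, 2079-08-16, 2080-08-20 → 3 rows.

3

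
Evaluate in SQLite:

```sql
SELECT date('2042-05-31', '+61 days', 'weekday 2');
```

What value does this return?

Applying '+61 days' to 2042-05-31: counting 61 days forward gives 2042-07-31.
`weekday 2` advances to the next Tuesday; 2042-07-31 is a Thursday, so it moves forward to 2042-08-05.

2042-08-05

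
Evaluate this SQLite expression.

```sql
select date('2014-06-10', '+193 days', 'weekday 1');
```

Applying '+193 days' to 2014-06-10: counting 193 days forward gives 2014-12-20.
`weekday 1` advances to the next Monday; 2014-12-20 is a Saturday, so it moves forward to 2014-12-22.

2014-12-22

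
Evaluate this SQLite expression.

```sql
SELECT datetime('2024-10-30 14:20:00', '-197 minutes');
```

197 minutes = 3h 17m; -197 minutes from 2024-10-30 14:20:00 is 2024-10-30 11:03:00.

2024-10-30 11:03:00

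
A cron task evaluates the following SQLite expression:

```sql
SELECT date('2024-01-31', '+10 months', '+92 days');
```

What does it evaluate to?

2025-03-03

Adding +10 months to 2024-01-31 targets 2024-11-31. November 2024 has only 30 days, so SQLite normalizes the 1-day overflow forward to 2024-12-01.
Applying '+92 days' to 2024-12-01: counting 92 days forward gives 2025-03-03.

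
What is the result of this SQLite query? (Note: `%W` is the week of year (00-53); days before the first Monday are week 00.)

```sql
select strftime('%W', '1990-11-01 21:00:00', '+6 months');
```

First apply '+6 months': 1990-11-01 21:00:00 → 1991-05-01 21:00:00.
1991-05-01 is a Wednesday. SQLite's %W counts Mondays since the year started; the result is 17.

17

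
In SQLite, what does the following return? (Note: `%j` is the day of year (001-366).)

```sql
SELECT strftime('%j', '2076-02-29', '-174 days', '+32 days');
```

First apply '-174 days', '+32 days': 2076-02-29 → 2075-10-10.
Day-of-year for 2075-10-10: days since 2075-01-01 inclusive = 283, zero-padded to 283.

283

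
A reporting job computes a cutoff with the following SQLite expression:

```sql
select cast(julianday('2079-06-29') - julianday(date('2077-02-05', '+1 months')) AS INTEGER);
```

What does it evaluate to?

846

Adding +1 month to 2077-02-05 gives 2077-03-05.
26 days remain in March 2077 after the 5th (31 − 5).
Full months from April 2077 through May 2079 contribute their day counts.
Then 29 days into June 2079.
Total: 26 + 30 + 31 + 30 + 31 + 31 + 30 + 31 + 30 + 31 + 31 + 28 + 31 + 30 + 31 + 30 + 31 + 31 + 30 + 31 + 30 + 31 + 31 + 28 + 31 + 30 + 31 + 29 = 846.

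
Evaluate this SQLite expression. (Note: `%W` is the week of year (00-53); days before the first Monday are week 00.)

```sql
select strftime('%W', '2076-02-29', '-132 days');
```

41

First apply '-132 days': 2076-02-29 → 2075-10-20.
2075-10-20 is a Sunday. SQLite's %W counts Mondays since the year started; the result is 41.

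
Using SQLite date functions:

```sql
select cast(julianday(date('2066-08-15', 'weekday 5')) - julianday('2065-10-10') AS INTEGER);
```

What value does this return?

314

`weekday 5` advances to the next Friday; 2066-08-15 is a Sunday, so it moves forward to 2066-08-20.
21 days remain in October 2065 after the 10th (31 − 10).
Full months from November 2065 through July 2066 contribute their day counts.
Then 20 days into August 2066.
Total: 21 + 30 + 31 + 31 + 28 + 31 + 30 + 31 + 30 + 31 + 20 = 314.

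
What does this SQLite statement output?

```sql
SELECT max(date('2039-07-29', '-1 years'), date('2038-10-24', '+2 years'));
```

2040-10-24

date('2039-07-29', '-1 years') → 2038-07-29.
date('2038-10-24', '+2 years') → 2040-10-24.
Later of the two is 2040-10-24.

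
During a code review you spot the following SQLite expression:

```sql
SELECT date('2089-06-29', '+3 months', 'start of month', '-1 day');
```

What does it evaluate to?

2089-08-31

Adding +3 months to 2089-06-29 gives 2089-09-29.
`start of month` rewinds 2089-09-29 to 2089-09-01.
Going back 1 day from 2089-09-01 reaches 2089-08-31 (last day of August, 31 days).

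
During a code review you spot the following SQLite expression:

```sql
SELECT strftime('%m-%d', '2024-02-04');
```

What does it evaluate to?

`%m-%d` extracts the month-day: 02-04.

02-04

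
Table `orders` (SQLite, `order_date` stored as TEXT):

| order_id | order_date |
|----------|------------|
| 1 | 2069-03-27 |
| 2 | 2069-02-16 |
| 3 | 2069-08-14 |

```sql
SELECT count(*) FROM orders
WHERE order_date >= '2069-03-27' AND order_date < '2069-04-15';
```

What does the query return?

Rows in [2069-03-27, 2069-04-15): 2069-03-27 → 1 row.

1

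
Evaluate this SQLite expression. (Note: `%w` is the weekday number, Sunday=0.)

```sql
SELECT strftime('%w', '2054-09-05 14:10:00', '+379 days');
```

0

First apply '+379 days': 2054-09-05 14:10:00 → 2055-09-19 14:10:00.
2055-09-19 is a Sunday; with Sunday=0 that is 0.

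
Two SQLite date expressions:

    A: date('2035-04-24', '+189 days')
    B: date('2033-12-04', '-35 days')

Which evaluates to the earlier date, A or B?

A = 2035-10-30.
B = 2033-10-30.
B is earlier.

B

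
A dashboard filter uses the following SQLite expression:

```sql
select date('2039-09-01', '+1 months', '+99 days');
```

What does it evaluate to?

2040-01-08

Adding +1 month to 2039-09-01 gives 2039-10-01.
Applying '+99 days' to 2039-10-01: counting 99 days forward gives 2040-01-08.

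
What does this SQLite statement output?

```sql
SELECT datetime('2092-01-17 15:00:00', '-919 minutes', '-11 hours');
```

2092-01-16 12:41:00

919 minutes = 15h 19m; -919 minutes from 2092-01-17 15:00:00 is 2092-01-16 23:41:00 (crosses midnight).
-11 hours from 2092-01-16 23:41:00 is 2092-01-16 12:41:00.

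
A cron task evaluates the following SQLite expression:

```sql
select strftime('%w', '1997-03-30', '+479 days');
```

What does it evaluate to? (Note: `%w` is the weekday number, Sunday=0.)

3

First apply '+479 days': 1997-03-30 → 1998-07-22.
1998-07-22 is a Wednesday; with Sunday=0 that is 3.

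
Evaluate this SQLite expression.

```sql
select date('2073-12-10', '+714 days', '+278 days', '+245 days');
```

Applying '+714 days' to 2073-12-10: counting 714 days forward gives 2075-11-24.
Applying '+278 days' to 2075-11-24: counting 278 days forward gives 2076-08-28.
Applying '+245 days' to 2076-08-28: counting 245 days forward gives 2077-04-30.

2077-04-30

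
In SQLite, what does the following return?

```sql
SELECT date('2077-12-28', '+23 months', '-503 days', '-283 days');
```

Adding +23 months to 2077-12-28 gives 2079-11-28.
Applying '-503 days' to 2079-11-28: counting 503 days back gives 2078-07-13.
Applying '-283 days' to 2078-07-13: counting 283 days back gives 2077-10-03.

2077-10-03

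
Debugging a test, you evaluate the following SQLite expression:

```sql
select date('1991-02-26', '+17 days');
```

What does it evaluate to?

February 1991 has 28 days; 2 remain after the 26th, so 3 days reach 1991-03-01.
Advancing 14 more days within March lands on 1991-03-15.

1991-03-15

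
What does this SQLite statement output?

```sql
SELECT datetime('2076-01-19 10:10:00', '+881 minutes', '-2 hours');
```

881 minutes = 14h 41m; +881 minutes from 2076-01-19 10:10:00 is 2076-01-20 00:51:00 (crosses midnight).
-2 hours from 2076-01-20 00:51:00 is 2076-01-19 22:51:00 (crosses midnight).

2076-01-19 22:51:00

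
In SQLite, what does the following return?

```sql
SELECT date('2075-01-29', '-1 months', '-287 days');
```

Adding -1 month to 2075-01-29 gives 2074-12-29.
Applying '-287 days' to 2074-12-29: counting 287 days back gives 2074-03-17.

2074-03-17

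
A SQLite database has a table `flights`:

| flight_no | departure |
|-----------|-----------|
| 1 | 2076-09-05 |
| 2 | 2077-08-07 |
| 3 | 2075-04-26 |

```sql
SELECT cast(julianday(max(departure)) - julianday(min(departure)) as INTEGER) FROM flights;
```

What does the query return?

834

MIN = 2075-04-26, MAX = 2077-08-07.
4 days remain in April 2075 after the 26th (30 − 26).
Full months from May 2075 through July 2077 contribute their day counts.
Then 7 days into August 2077.
Total: 4 + 31 + 30 + 31 + 31 + 30 + 31 + 30 + 31 + 31 + 29 + 31 + 30 + 31 + 30 + 31 + 31 + 30 + 31 + 30 + 31 + 31 + 28 + 31 + 30 + 31 + 30 + 31 + 7 = 834.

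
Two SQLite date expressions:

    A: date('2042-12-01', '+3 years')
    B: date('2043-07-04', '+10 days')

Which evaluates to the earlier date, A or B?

B

A = 2045-12-01.
B = 2043-07-14.
B is earlier.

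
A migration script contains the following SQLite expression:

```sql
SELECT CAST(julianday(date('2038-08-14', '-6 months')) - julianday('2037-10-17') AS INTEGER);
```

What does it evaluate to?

Adding -6 months to 2038-08-14 gives 2038-02-14.
14 days remain in October 2037 after the 17th (31 − 17).
November 2037: 30 days.
December 2037: 31 days.
January 2038: 31 days.
Then 14 days into February 2038.
Total: 14 + 30 + 31 + 31 + 14 = 120.

120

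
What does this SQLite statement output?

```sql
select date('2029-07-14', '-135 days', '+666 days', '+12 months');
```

2031-12-27

Applying '-135 days' to 2029-07-14: counting 135 days back gives 2029-03-01.
Applying '+666 days' to 2029-03-01: counting 666 days forward gives 2030-12-27.
Adding +12 months to 2030-12-27 gives 2031-12-27.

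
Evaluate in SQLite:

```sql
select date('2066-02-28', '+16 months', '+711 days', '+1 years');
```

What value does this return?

Adding +16 months to 2066-02-28 gives 2067-06-28.
Applying '+711 days' to 2067-06-28: counting 711 days forward gives 2069-06-08.
Adding +1 year to 2069-06-08 gives 2070-06-08.

2070-06-08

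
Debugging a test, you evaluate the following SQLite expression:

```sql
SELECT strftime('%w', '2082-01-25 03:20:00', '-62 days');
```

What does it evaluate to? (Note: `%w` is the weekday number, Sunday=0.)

1

First apply '-62 days': 2082-01-25 03:20:00 → 2081-11-24 03:20:00.
2081-11-24 is a Monday; with Sunday=0 that is 1.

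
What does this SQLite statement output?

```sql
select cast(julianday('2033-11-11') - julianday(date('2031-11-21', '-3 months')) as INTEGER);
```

813

Adding -3 months to 2031-11-21 gives 2031-08-21.
10 days remain in August 2031 after the 21st (31 − 21).
Full months from September 2031 through October 2033 contribute their day counts.
Then 11 days into November 2033.
Total: 10 + 30 + 31 + 30 + 31 + 31 + 29 + 31 + 30 + 31 + 30 + 31 + 31 + 30 + 31 + 30 + 31 + 31 + 28 + 31 + 30 + 31 + 30 + 31 + 31 + 30 + 31 + 11 = 813.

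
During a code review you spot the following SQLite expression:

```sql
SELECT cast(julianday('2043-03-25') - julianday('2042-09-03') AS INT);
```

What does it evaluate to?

203

27 days remain in September 2042 after the 3rd (30 − 3).
October 2042: 31 days.
November 2042: 30 days.
December 2042: 31 days.
January 2043: 31 days.
February 2043: 28 days.
Then 25 days into March 2043.
Total: 27 + 31 + 30 + 31 + 31 + 28 + 25 = 203.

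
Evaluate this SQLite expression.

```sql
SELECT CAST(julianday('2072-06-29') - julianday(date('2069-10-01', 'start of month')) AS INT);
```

`start of month` rewinds 2069-10-01 to 2069-10-01.
30 days remain in October 2069 after the 1st (31 − 1).
Full months from November 2069 through May 2072 contribute their day counts.
Then 29 days into June 2072.
Total: 30 + 30 + 31 + 31 + 28 + 31 + 30 + 31 + 30 + 31 + 31 + 30 + 31 + 30 + 31 + 31 + 28 + 31 + 30 + 31 + 30 + 31 + 31 + 30 + 31 + 30 + 31 + 31 + 29 + 31 + 30 + 31 + 29 = 1002.

1002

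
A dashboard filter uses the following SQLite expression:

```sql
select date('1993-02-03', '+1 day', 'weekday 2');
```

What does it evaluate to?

Advancing 1 more day within February lands on 1993-02-04.
`weekday 2` advances to the next Tuesday; 1993-02-04 is a Thursday, so it moves forward to 1993-02-09.

1993-02-09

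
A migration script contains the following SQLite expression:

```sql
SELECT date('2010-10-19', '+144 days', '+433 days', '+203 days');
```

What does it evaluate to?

2012-12-07

Applying '+144 days' to 2010-10-19: counting 144 days forward gives 2011-03-12.
Applying '+433 days' to 2011-03-12: counting 433 days forward gives 2012-05-18.
Applying '+203 days' to 2012-05-18: counting 203 days forward gives 2012-12-07.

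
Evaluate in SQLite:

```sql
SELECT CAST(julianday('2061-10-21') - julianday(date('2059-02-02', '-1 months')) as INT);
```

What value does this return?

1023

Adding -1 month to 2059-02-02 gives 2059-01-02.
29 days remain in January 2059 after the 2nd (31 − 2).
Full months from February 2059 through September 2061 contribute their day counts.
Then 21 days into October 2061.
Total: 29 + 28 + 31 + 30 + 31 + 30 + 31 + 31 + 30 + 31 + 30 + 31 + 31 + 29 + 31 + 30 + 31 + 30 + 31 + 31 + 30 + 31 + 30 + 31 + 31 + 28 + 31 + 30 + 31 + 30 + 31 + 31 + 30 + 21 = 1023.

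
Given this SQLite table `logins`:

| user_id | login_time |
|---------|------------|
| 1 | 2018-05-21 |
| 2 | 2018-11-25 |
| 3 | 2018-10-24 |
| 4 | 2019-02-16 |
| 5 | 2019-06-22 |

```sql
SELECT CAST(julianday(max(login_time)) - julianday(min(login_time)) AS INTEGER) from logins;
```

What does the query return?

MIN = 2018-05-21, MAX = 2019-06-22.
10 days remain in May 2018 after the 21st (31 − 21).
Full months from June 2018 through May 2019 contribute their day counts.
Then 22 days into June 2019.
Total: 10 + 30 + 31 + 31 + 30 + 31 + 30 + 31 + 31 + 28 + 31 + 30 + 31 + 22 = 397.

397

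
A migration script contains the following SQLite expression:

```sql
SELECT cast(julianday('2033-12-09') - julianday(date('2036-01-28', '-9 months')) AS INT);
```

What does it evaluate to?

Adding -9 months to 2036-01-28 gives 2035-04-28.
22 days remain in December 2033 after the 9th (31 − 9).
Full months from January 2034 through March 2035 contribute their day counts.
Then 28 days into April 2035.
Total: 22 + 31 + 28 + 31 + 30 + 31 + 30 + 31 + 31 + 30 + 31 + 30 + 31 + 31 + 28 + 31 + 28 = 505.
The subtraction is earlier − later, so the result is −505 → -505.

-505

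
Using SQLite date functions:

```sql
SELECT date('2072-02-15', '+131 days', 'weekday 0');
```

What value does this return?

2072-06-26

Applying '+131 days' to 2072-02-15: counting 131 days forward gives 2072-06-25.
`weekday 0` advances to the next Sunday; 2072-06-25 is a Saturday, so it moves forward to 2072-06-26.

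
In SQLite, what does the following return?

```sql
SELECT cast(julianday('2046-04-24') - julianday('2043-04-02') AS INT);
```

28 days remain in April 2043 after the 2nd (30 − 2).
Full months from May 2043 through March 2046 contribute their day counts.
Then 24 days into April 2046.
Total: 28 + 31 + 30 + 31 + 31 + 30 + 31 + 30 + 31 + 31 + 29 + 31 + 30 + 31 + 30 + 31 + 31 + 30 + 31 + 30 + 31 + 31 + 28 + 31 + 30 + 31 + 30 + 31 + 31 + 30 + 31 + 30 + 31 + 31 + 28 + 31 + 24 = 1118.

1118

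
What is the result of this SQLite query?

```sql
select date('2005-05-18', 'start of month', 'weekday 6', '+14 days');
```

`start of month` rewinds 2005-05-18 to 2005-05-01.
`weekday 6` advances to the next Saturday; 2005-05-01 is a Sunday, so it moves forward to 2005-05-07.
Advancing 14 more days within May lands on 2005-05-21.

2005-05-21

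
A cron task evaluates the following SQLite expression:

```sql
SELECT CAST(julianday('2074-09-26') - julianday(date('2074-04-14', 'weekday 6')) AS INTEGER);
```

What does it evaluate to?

`weekday 6` advances to the next Saturday; 2074-04-14 is already a Saturday, so it stays at 2074-04-14.
16 days remain in April 2074 after the 14th (30 − 14).
May 2074: 31 days.
June 2074: 30 days.
July 2074: 31 days.
August 2074: 31 days.
Then 26 days into September 2074.
Total: 16 + 31 + 30 + 31 + 31 + 26 = 165.

165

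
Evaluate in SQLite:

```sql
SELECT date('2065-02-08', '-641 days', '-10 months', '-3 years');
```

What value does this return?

2059-07-09

Applying '-641 days' to 2065-02-08: counting 641 days back gives 2063-05-09.
Adding -10 months to 2063-05-09 gives 2062-07-09.
Adding -3 years to 2062-07-09 gives 2059-07-09.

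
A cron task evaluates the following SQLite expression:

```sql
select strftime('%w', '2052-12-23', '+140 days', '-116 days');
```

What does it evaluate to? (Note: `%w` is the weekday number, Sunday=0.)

First apply '+140 days', '-116 days': 2052-12-23 → 2053-01-16.
2053-01-16 is a Thursday; with Sunday=0 that is 4.

4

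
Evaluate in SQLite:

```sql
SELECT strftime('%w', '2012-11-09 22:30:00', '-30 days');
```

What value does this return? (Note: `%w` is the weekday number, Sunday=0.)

3

First apply '-30 days': 2012-11-09 22:30:00 → 2012-10-10 22:30:00.
2012-10-10 is a Wednesday; with Sunday=0 that is 3.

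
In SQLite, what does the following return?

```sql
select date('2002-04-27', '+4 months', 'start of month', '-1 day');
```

Adding +4 months to 2002-04-27 gives 2002-08-27.
`start of month` rewinds 2002-08-27 to 2002-08-01.
Going back 1 day from 2002-08-01 reaches 2002-07-31 (last day of July, 31 days).

2002-07-31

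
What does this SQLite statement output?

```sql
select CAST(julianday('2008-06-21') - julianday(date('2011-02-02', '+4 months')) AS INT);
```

Adding +4 months to 2011-02-02 gives 2011-06-02.
9 days remain in June 2008 after the 21st (30 − 21).
Full months from July 2008 through May 2011 contribute their day counts.
Then 2 days into June 2011.
Total: 9 + 31 + 31 + 30 + 31 + 30 + 31 + 31 + 28 + 31 + 30 + 31 + 30 + 31 + 31 + 30 + 31 + 30 + 31 + 31 + 28 + 31 + 30 + 31 + 30 + 31 + 31 + 30 + 31 + 30 + 31 + 31 + 28 + 31 + 30 + 31 + 2 = 1076.
The subtraction is earlier − later, so the result is −1076 → -1076.

-1076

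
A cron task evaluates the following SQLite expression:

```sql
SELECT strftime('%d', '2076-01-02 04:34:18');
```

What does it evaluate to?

`%d` extracts the 2-digit day of month: 02.

02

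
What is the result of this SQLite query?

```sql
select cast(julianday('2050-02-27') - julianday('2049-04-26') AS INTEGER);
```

307

4 days remain in April 2049 after the 26th (30 − 26).
Full months from May 2049 through January 2050 contribute their day counts.
Then 27 days into February 2050.
Total: 4 + 31 + 30 + 31 + 31 + 30 + 31 + 30 + 31 + 31 + 27 = 307.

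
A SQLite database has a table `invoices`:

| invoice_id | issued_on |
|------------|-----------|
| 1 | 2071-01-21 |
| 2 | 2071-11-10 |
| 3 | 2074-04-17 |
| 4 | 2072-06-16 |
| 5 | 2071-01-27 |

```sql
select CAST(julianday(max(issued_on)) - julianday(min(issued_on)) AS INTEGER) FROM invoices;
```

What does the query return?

1182

MIN = 2071-01-21, MAX = 2074-04-17.
10 days remain in January 2071 after the 21st (31 − 21).
Full months from February 2071 through March 2074 contribute their day counts.
Then 17 days into April 2074.
Total: 10 + 28 + 31 + 30 + 31 + 30 + 31 + 31 + 30 + 31 + 30 + 31 + 31 + 29 + 31 + 30 + 31 + 30 + 31 + 31 + 30 + 31 + 30 + 31 + 31 + 28 + 31 + 30 + 31 + 30 + 31 + 31 + 30 + 31 + 30 + 31 + 31 + 28 + 31 + 17 = 1182.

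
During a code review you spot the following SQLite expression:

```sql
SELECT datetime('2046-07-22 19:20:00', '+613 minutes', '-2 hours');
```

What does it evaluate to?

613 minutes = 10h 13m; +613 minutes from 2046-07-22 19:20:00 is 2046-07-23 05:33:00 (crosses midnight).
-2 hours from 2046-07-23 05:33:00 is 2046-07-23 03:33:00.

2046-07-23 03:33:00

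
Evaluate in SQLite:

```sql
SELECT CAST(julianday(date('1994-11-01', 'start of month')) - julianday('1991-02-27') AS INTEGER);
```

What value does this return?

1343

`start of month` rewinds 1994-11-01 to 1994-11-01.
1 day remains in February 1991 after the 27th (28 − 27).
Full months from March 1991 through October 1994 contribute their day counts.
Then 1 day into November 1994.
Total: 1 + 31 + 30 + 31 + 30 + 31 + 31 + 30 + 31 + 30 + 31 + 31 + 29 + 31 + 30 + 31 + 30 + 31 + 31 + 30 + 31 + 30 + 31 + 31 + 28 + 31 + 30 + 31 + 30 + 31 + 31 + 30 + 31 + 30 + 31 + 31 + 28 + 31 + 30 + 31 + 30 + 31 + 31 + 30 + 31 + 1 = 1343.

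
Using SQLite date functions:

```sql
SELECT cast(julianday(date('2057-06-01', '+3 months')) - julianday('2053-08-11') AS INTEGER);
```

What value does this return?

Adding +3 months to 2057-06-01 gives 2057-09-01.
20 days remain in August 2053 after the 11th (31 − 11).
Full months from September 2053 through August 2057 contribute their day counts.
Then 1 day into September 2057.
Total: 20 + 30 + 31 + 30 + 31 + 31 + 28 + 31 + 30 + 31 + 30 + 31 + 31 + 30 + 31 + 30 + 31 + 31 + 28 + 31 + 30 + 31 + 30 + 31 + 31 + 30 + 31 + 30 + 31 + 31 + 29 + 31 + 30 + 31 + 30 + 31 + 31 + 30 + 31 + 30 + 31 + 31 + 28 + 31 + 30 + 31 + 30 + 31 + 31 + 1 = 1482.

1482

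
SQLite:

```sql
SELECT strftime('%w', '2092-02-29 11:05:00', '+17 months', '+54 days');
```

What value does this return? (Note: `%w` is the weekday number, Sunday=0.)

1

First apply '+17 months', '+54 days': 2092-02-29 11:05:00 → 2093-09-21 11:05:00.
2093-09-21 is a Monday; with Sunday=0 that is 1.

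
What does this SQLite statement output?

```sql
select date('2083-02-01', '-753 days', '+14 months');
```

2082-03-09

Applying '-753 days' to 2083-02-01: counting 753 days back gives 2081-01-09.
Adding +14 months to 2081-01-09 gives 2082-03-09.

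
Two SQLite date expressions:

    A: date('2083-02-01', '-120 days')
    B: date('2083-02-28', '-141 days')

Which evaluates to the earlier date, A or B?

A = 2082-10-04.
B = 2082-10-10.
A is earlier.

A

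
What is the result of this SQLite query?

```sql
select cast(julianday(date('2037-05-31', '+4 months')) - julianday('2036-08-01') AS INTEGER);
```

426

Adding +4 months to 2037-05-31 targets 2037-09-31. September 2037 has only 30 days, so SQLite normalizes the 1-day overflow forward to 2037-10-01.
30 days remain in August 2036 after the 1st (31 − 1).
Full months from September 2036 through September 2037 contribute their day counts.
Then 1 day into October 2037.
Total: 30 + 30 + 31 + 30 + 31 + 31 + 28 + 31 + 30 + 31 + 30 + 31 + 31 + 30 + 1 = 426.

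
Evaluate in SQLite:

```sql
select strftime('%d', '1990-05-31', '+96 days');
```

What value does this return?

04

First apply '+96 days': 1990-05-31 → 1990-09-04.
`%d` extracts the 2-digit day of month: 04.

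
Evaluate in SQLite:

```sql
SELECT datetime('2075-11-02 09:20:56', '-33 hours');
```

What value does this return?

-33 hours from 2075-11-02 09:20:56 is 2075-11-01 00:20:56 (crosses midnight).

2075-11-01 00:20:56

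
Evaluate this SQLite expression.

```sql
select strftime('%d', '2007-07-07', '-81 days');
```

First apply '-81 days': 2007-07-07 → 2007-04-17.
`%d` extracts the 2-digit day of month: 17.

17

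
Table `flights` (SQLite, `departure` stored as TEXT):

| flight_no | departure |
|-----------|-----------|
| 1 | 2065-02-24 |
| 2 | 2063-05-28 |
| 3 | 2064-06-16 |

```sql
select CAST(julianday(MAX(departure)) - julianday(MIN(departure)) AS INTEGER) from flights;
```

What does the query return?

MIN = 2063-05-28, MAX = 2065-02-24.
3 days remain in May 2063 after the 28th (31 − 28).
Full months from June 2063 through January 2065 contribute their day counts.
Then 24 days into February 2065.
Total: 3 + 30 + 31 + 31 + 30 + 31 + 30 + 31 + 31 + 29 + 31 + 30 + 31 + 30 + 31 + 31 + 30 + 31 + 30 + 31 + 31 + 24 = 638.

638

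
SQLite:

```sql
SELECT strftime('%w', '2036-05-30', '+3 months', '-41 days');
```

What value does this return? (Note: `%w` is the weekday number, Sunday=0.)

First apply '+3 months', '-41 days': 2036-05-30 → 2036-07-20.
2036-07-20 is a Sunday; with Sunday=0 that is 0.

0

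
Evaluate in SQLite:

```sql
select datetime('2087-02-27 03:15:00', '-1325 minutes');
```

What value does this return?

1325 minutes = 22h 5m; -1325 minutes from 2087-02-27 03:15:00 is 2087-02-26 05:10:00 (crosses midnight).

2087-02-26 05:10:00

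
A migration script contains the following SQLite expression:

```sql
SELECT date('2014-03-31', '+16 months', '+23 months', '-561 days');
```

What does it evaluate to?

Adding +16 months to 2014-03-31 gives 2015-07-31.
Adding +23 months to 2015-07-31 targets 2017-06-31. June 2017 has only 30 days, so SQLite normalizes the 1-day overflow forward to 2017-07-01.
Applying '-561 days' to 2017-07-01: counting 561 days back gives 2015-12-18.

2015-12-18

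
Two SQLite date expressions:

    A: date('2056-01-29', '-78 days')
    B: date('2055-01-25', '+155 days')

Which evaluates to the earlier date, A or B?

A = 2055-11-12.
B = 2055-06-29.
B is earlier.

B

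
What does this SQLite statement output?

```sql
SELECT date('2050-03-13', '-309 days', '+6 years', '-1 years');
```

2054-05-08

Applying '-309 days' to 2050-03-13: counting 309 days back gives 2049-05-08.
Adding +6 years to 2049-05-08 gives 2055-05-08.
Adding -1 year to 2055-05-08 gives 2054-05-08.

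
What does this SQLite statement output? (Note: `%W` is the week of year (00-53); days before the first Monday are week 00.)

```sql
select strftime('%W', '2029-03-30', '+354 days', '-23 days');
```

First apply '+354 days', '-23 days': 2029-03-30 → 2030-02-24.
2030-02-24 is a Sunday. SQLite's %W counts Mondays since the year started; the result is 07.

07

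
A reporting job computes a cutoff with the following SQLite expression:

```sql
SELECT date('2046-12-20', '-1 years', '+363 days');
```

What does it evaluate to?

Adding -1 year to 2046-12-20 gives 2045-12-20.
Applying '+363 days' to 2045-12-20: counting 363 days forward gives 2046-12-18.

2046-12-18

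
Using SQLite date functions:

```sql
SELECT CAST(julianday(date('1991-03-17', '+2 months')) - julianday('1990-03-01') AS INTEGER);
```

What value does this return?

Adding +2 months to 1991-03-17 gives 1991-05-17.
30 days remain in March 1990 after the 1st (31 − 1).
Full months from April 1990 through April 1991 contribute their day counts.
Then 17 days into May 1991.
Total: 30 + 30 + 31 + 30 + 31 + 31 + 30 + 31 + 30 + 31 + 31 + 28 + 31 + 30 + 17 = 442.

442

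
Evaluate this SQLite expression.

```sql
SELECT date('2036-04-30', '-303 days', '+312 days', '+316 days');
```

2037-03-21

Applying '-303 days' to 2036-04-30: counting 303 days back gives 2035-07-02.
Applying '+312 days' to 2035-07-02: counting 312 days forward gives 2036-05-09.
Applying '+316 days' to 2036-05-09: counting 316 days forward gives 2037-03-21.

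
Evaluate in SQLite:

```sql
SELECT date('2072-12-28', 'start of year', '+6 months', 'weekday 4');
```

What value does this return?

`start of year` rewinds 2072-12-28 to 2072-01-01.
Adding +6 months to 2072-01-01 gives 2072-07-01.
`weekday 4` advances to the next Thursday; 2072-07-01 is a Friday, so it moves forward to 2072-07-07.

2072-07-07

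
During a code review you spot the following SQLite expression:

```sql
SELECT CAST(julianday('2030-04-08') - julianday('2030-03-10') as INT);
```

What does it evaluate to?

29

21 days remain in March 2030 after the 10th (31 − 10).
Then 8 days into April 2030.
Total: 21 + 8 = 29.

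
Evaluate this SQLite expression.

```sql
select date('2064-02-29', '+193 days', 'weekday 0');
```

2064-09-14

Applying '+193 days' to 2064-02-29: counting 193 days forward gives 2064-09-09.
`weekday 0` advances to the next Sunday; 2064-09-09 is a Tuesday, so it moves forward to 2064-09-14.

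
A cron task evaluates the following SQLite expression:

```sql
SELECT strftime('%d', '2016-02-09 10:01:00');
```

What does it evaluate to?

`%d` extracts the 2-digit day of month: 09.

09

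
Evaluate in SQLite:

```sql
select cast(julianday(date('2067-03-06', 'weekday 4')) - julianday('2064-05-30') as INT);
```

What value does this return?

`weekday 4` advances to the next Thursday; 2067-03-06 is a Sunday, so it moves forward to 2067-03-10.
1 day remains in May 2064 after the 30th (31 − 30).
Full months from June 2064 through February 2067 contribute their day counts.
Then 10 days into March 2067.
Total: 1 + 30 + 31 + 31 + 30 + 31 + 30 + 31 + 31 + 28 + 31 + 30 + 31 + 30 + 31 + 31 + 30 + 31 + 30 + 31 + 31 + 28 + 31 + 30 + 31 + 30 + 31 + 31 + 30 + 31 + 30 + 31 + 31 + 28 + 10 = 1014.

1014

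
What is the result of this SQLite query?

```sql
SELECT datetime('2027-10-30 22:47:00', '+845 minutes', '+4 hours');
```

2027-10-31 16:52:00

845 minutes = 14h 5m; +845 minutes from 2027-10-30 22:47:00 is 2027-10-31 12:52:00 (crosses midnight).
+4 hours from 2027-10-31 12:52:00 is 2027-10-31 16:52:00.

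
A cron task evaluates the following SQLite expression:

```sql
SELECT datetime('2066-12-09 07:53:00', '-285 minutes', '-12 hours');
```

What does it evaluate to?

2066-12-08 15:08:00

285 minutes = 4h 45m; -285 minutes from 2066-12-09 07:53:00 is 2066-12-09 03:08:00.
-12 hours from 2066-12-09 03:08:00 is 2066-12-08 15:08:00 (crosses midnight).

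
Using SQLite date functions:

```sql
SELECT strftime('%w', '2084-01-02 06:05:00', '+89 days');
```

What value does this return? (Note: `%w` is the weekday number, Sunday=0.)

5

First apply '+89 days': 2084-01-02 06:05:00 → 2084-03-31 06:05:00.
2084-03-31 is a Friday; with Sunday=0 that is 5.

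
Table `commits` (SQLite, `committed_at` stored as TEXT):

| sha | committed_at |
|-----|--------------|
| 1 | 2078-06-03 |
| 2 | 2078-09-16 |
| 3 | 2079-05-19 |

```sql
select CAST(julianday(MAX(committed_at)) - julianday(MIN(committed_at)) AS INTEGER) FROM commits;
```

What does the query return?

MIN = 2078-06-03, MAX = 2079-05-19.
27 days remain in June 2078 after the 3rd (30 − 3).
Full months from July 2078 through April 2079 contribute their day counts.
Then 19 days into May 2079.
Total: 27 + 31 + 31 + 30 + 31 + 30 + 31 + 31 + 28 + 31 + 30 + 19 = 350.

350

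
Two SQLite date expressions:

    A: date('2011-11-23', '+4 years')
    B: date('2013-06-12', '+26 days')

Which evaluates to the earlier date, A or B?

B

A = 2015-11-23.
B = 2013-07-08.
B is earlier.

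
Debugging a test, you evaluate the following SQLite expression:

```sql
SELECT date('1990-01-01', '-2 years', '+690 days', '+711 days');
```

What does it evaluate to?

1991-11-02

Adding -2 years to 1990-01-01 gives 1988-01-01.
Applying '+690 days' to 1988-01-01: counting 690 days forward gives 1989-11-21.
Applying '+711 days' to 1989-11-21: counting 711 days forward gives 1991-11-02.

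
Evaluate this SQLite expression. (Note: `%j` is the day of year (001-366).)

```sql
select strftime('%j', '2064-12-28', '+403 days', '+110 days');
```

145

First apply '+403 days', '+110 days': 2064-12-28 → 2066-05-25.
Day-of-year for 2066-05-25: days since 2066-01-01 inclusive = 145, zero-padded to 145.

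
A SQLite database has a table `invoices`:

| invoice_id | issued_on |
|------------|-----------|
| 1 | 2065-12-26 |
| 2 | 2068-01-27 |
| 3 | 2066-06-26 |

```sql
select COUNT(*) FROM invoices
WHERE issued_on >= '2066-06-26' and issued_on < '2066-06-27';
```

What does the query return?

1

Rows in [2066-06-26, 2066-06-27): 2066-06-26 → 1 row.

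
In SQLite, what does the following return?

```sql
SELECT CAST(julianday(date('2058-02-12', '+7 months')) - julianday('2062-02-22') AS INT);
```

-1259

Adding +7 months to 2058-02-12 gives 2058-09-12.
18 days remain in September 2058 after the 12th (30 − 12).
Full months from October 2058 through January 2062 contribute their day counts.
Then 22 days into February 2062.
Total: 18 + 31 + 30 + 31 + 31 + 28 + 31 + 30 + 31 + 30 + 31 + 31 + 30 + 31 + 30 + 31 + 31 + 29 + 31 + 30 + 31 + 30 + 31 + 31 + 30 + 31 + 30 + 31 + 31 + 28 + 31 + 30 + 31 + 30 + 31 + 31 + 30 + 31 + 30 + 31 + 31 + 22 = 1259.
The subtraction is earlier − later, so the result is −1259 → -1259.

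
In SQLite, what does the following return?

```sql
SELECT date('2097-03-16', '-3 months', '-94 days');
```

Adding -3 months to 2097-03-16 gives 2096-12-16.
Applying '-94 days' to 2096-12-16: counting 94 days back gives 2096-09-13.

2096-09-13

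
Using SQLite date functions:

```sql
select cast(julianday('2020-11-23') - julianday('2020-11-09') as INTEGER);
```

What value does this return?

14

Both dates are in November 2020: 23 − 9 = 14.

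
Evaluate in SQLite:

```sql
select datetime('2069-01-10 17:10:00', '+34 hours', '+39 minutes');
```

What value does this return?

+34 hours from 2069-01-10 17:10:00 is 2069-01-12 03:10:00 (crosses midnight).
+39 minutes from 2069-01-12 03:10:00 is 2069-01-12 03:49:00.

2069-01-12 03:49:00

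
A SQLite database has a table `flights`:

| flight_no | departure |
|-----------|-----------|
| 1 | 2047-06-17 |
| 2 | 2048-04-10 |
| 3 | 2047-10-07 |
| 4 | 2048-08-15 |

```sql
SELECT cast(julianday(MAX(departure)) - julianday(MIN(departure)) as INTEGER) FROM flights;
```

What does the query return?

425

MIN = 2047-06-17, MAX = 2048-08-15.
13 days remain in June 2047 after the 17th (30 − 17).
Full months from July 2047 through July 2048 contribute their day counts.
Then 15 days into August 2048.
Total: 13 + 31 + 31 + 30 + 31 + 30 + 31 + 31 + 29 + 31 + 30 + 31 + 30 + 31 + 15 = 425.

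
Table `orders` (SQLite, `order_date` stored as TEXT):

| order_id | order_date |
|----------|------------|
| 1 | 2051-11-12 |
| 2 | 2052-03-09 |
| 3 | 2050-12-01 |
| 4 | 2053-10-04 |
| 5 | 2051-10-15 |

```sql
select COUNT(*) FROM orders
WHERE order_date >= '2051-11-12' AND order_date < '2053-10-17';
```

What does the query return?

3

Rows in [2051-11-12, 2053-10-17): 2051-11-12, 2052-03-09, 2053-10-04 → 3 rows.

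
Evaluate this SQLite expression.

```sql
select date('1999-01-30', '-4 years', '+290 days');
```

1995-11-16

Adding -4 years to 1999-01-30 gives 1995-01-30.
Applying '+290 days' to 1995-01-30: counting 290 days forward gives 1995-11-16.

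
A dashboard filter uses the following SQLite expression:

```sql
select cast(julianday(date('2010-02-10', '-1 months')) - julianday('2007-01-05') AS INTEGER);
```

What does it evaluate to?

Adding -1 month to 2010-02-10 gives 2010-01-10.
26 days remain in January 2007 after the 5th (31 − 5).
Full months from February 2007 through December 2009 contribute their day counts.
Then 10 days into January 2010.
Total: 26 + 28 + 31 + 30 + 31 + 30 + 31 + 31 + 30 + 31 + 30 + 31 + 31 + 29 + 31 + 30 + 31 + 30 + 31 + 31 + 30 + 31 + 30 + 31 + 31 + 28 + 31 + 30 + 31 + 30 + 31 + 31 + 30 + 31 + 30 + 31 + 10 = 1101.

1101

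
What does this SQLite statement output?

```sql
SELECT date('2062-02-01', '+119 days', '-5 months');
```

Applying '+119 days' to 2062-02-01: counting 119 days forward gives 2062-05-31.
Adding -5 months to 2062-05-31 gives 2061-12-31.

2061-12-31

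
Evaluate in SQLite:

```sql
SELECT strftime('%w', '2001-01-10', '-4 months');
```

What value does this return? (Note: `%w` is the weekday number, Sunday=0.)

0

First apply '-4 months': 2001-01-10 → 2000-09-10.
2000-09-10 is a Sunday; with Sunday=0 that is 0.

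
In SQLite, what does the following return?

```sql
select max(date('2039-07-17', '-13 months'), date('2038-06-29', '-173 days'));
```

2038-06-17

date('2039-07-17', '-13 months') → 2038-06-17.
date('2038-06-29', '-173 days') → 2038-01-07.
Later of the two is 2038-06-17.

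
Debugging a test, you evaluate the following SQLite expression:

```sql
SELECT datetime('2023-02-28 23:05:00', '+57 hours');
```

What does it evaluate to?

+57 hours from 2023-02-28 23:05:00 is 2023-03-03 08:05:00 (crosses midnight).

2023-03-03 08:05:00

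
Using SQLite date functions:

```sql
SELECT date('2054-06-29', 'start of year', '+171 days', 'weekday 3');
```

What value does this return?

`start of year` rewinds 2054-06-29 to 2054-01-01.
Applying '+171 days' to 2054-01-01: counting 171 days forward gives 2054-06-21.
`weekday 3` advances to the next Wednesday; 2054-06-21 is a Sunday, so it moves forward to 2054-06-24.

2054-06-24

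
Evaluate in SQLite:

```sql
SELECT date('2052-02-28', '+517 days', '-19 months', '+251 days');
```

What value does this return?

2052-09-05

Applying '+517 days' to 2052-02-28: counting 517 days forward gives 2053-07-29.
Adding -19 months to 2053-07-29 gives 2051-12-29.
Applying '+251 days' to 2051-12-29: counting 251 days forward gives 2052-09-05.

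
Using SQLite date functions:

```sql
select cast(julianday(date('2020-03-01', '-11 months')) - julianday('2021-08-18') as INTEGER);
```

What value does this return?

-870

Adding -11 months to 2020-03-01 gives 2019-04-01.
29 days remain in April 2019 after the 1st (30 − 1).
Full months from May 2019 through July 2021 contribute their day counts.
Then 18 days into August 2021.
Total: 29 + 31 + 30 + 31 + 31 + 30 + 31 + 30 + 31 + 31 + 29 + 31 + 30 + 31 + 30 + 31 + 31 + 30 + 31 + 30 + 31 + 31 + 28 + 31 + 30 + 31 + 30 + 31 + 18 = 870.
The subtraction is earlier − later, so the result is −870 → -870.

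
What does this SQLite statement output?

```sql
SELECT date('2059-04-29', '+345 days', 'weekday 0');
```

Applying '+345 days' to 2059-04-29: counting 345 days forward gives 2060-04-08.
`weekday 0` advances to the next Sunday; 2060-04-08 is a Thursday, so it moves forward to 2060-04-11.

2060-04-11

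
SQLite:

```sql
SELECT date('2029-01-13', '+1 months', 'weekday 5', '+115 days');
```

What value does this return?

Adding +1 month to 2029-01-13 gives 2029-02-13.
`weekday 5` advances to the next Friday; 2029-02-13 is a Tuesday, so it moves forward to 2029-02-16.
Applying '+115 days' to 2029-02-16: counting 115 days forward gives 2029-06-11.

2029-06-11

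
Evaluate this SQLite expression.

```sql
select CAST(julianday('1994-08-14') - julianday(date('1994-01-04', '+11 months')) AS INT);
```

Adding +11 months to 1994-01-04 gives 1994-12-04.
17 days remain in August 1994 after the 14th (31 − 14).
September 1994: 30 days.
October 1994: 31 days.
November 1994: 30 days.
Then 4 days into December 1994.
Total: 17 + 30 + 31 + 30 + 4 = 112.
The subtraction is earlier − later, so the result is −112 → -112.

-112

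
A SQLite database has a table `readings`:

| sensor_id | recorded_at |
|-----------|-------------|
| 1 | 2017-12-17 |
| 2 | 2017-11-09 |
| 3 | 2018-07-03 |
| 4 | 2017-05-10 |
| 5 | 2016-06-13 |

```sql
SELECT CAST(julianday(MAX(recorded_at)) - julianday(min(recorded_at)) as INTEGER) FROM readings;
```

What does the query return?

750

MIN = 2016-06-13, MAX = 2018-07-03.
17 days remain in June 2016 after the 13th (30 − 13).
Full months from July 2016 through June 2018 contribute their day counts.
Then 3 days into July 2018.
Total: 17 + 31 + 31 + 30 + 31 + 30 + 31 + 31 + 28 + 31 + 30 + 31 + 30 + 31 + 31 + 30 + 31 + 30 + 31 + 31 + 28 + 31 + 30 + 31 + 30 + 3 = 750.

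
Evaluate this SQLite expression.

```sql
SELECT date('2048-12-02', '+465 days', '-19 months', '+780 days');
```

2050-10-01

Applying '+465 days' to 2048-12-02: counting 465 days forward gives 2050-03-12.
Adding -19 months to 2050-03-12 gives 2048-08-12.
Applying '+780 days' to 2048-08-12: counting 780 days forward gives 2050-10-01.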